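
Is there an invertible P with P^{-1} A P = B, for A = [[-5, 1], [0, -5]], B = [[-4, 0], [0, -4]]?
No.

trace(A) = -10 but trace(B) = -8. The trace is a similarity invariant, so A and B are not similar.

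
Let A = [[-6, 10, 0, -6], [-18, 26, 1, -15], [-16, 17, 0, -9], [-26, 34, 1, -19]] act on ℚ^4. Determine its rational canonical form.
R = [[2, 0, 0, 0], [0, 0, 0, -4], [0, 1, 0, 8], [0, 0, 1, -1]]

The invariant factors of A (the non-unit diagonal entries of the Smith normal form of xI - A over ℚ[x]) are x - 2, (x - 2)(x^2 + 3x - 2), each dividing the next. The characteristic polynomial is their product, (x - 2)^2(x^2 + 3x - 2).

The rational canonical form is the block-diagonal matrix of companion matrices C(f_i):
R = [[2, 0, 0, 0], [0, 0, 0, -4], [0, 1, 0, 8], [0, 0, 1, -1]].

Note the characteristic polynomial does not split into linear factors over ℚ, so A has no Jordan form over ℚ; the rational canonical form exists over any field.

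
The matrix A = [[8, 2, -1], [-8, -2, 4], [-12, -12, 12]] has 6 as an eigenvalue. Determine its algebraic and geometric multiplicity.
algebraic multiplicity 3, geometric multiplicity 2

The characteristic polynomial is (x - 6)^3, so the factor x - 6 appears with exponent 3: the algebraic multiplicity is 3.

rank(A - 6I) = 1, so the eigenspace has dimension 3 - 1 = 2: the geometric multiplicity is 2.

Since 2 < 3, A is not diagonalizable.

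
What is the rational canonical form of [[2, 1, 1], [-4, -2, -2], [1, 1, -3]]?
R = [[0, 0, 0], [1, 0, -1], [0, 1, -3]]

The invariant factors of A (the non-unit diagonal entries of the Smith normal form of xI - A over ℚ[x]) are x(x^2 + 3x + 1), each dividing the next. The characteristic polynomial is their product, x(x^2 + 3x + 1).

The rational canonical form is the block-diagonal matrix of companion matrices C(f_i):
R = [[0, 0, 0], [1, 0, -1], [0, 1, -3]].

Note the characteristic polynomial does not split into linear factors over ℚ, so A has no Jordan form over ℚ; the rational canonical form exists over any field.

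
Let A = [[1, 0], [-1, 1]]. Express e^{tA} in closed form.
A has Jordan form J = [[1, 1], [0, 1]] with A = PJP^{-1}, so e^{tA} = P e^{tJ} P^{-1}.

For a Jordan block J_k(λ), e^{tJ_k(λ)} = e^{λt} · (I + tN + t^2 N^2/2! + ... + t^{k-1} N^{k-1}/(k-1)!) where N is the nilpotent superdiagonal part.

Assembling the blocks and conjugating back gives the entries of e^{tA} as shown above.

e^{tA} = [[e^{t}, 0], [-t*e^{t}, e^{t}]]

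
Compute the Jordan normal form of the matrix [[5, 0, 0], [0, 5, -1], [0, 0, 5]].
The characteristic polynomial is det(xI - A) = (x - 5)^3, so the eigenvalues are 5 (algebraic multiplicity 3).

For λ = 5: rank(A - 5I) = 1, rank((A - 5I)^2) = 0. The eigenspace has dimension 3 - 1 = 2, so there are 2 Jordan blocks; the rank sequence gives block sizes [2, 1].

Assembling the blocks gives the Jordan form J above.

J = [[5, 1, 0], [0, 5, 0], [0, 0, 5]]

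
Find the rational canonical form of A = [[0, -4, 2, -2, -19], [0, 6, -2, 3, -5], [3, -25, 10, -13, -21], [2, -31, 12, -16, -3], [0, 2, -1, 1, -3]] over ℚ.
R = [[0, 0, 0, 0, -25], [1, 0, 0, 0, -15], [0, 1, 0, 0, 19], [0, 0, 1, 0, 7], [0, 0, 0, 1, -3]]

The invariant factors of A (the non-unit diagonal entries of the Smith normal form of xI - A over ℚ[x]) are (x + 1)(x^2 + x - 5)^2, each dividing the next. The characteristic polynomial is their product, (x + 1)(x^2 + x - 5)^2.

The rational canonical form is the block-diagonal matrix of companion matrices C(f_i):
R = [[0, 0, 0, 0, -25], [1, 0, 0, 0, -15], [0, 1, 0, 0, 19], [0, 0, 1, 0, 7], [0, 0, 0, 1, -3]].

Note the characteristic polynomial does not split into linear factors over ℚ, so A has no Jordan form over ℚ; the rational canonical form exists over any field.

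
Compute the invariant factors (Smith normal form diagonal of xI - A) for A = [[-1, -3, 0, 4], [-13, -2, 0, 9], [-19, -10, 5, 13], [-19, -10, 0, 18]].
x - 5, (x - 5)^3

The Jordan structure of A has elementary divisors (x - 5)^3, (x - 5). Arranging the block sizes at each eigenvalue in decreasing order and taking row products gives the invariant factors.

Invariant factors (smallest first, each dividing the next): x - 5, (x - 5)^3.

Check: the last factor (x - 5)^3 is the minimal polynomial, and the product (x - 5)^4 is the characteristic polynomial.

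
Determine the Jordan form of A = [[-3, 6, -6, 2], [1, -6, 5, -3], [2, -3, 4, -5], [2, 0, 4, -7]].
J = [[-3, 1, 0, 0], [0, -3, 1, 0], [0, 0, -3, 0], [0, 0, 0, -3]]

The characteristic polynomial is det(xI - A) = (x + 3)^4, so the eigenvalues are -3 (algebraic multiplicity 4).

For λ = -3: rank(A + 3I) = 2, rank((A + 3I)^2) = 1, rank((A + 3I)^3) = 0. The eigenspace has dimension 4 - 2 = 2, so there are 2 Jordan blocks; the rank sequence gives block sizes [3, 1].

Assembling the blocks gives the Jordan form J above.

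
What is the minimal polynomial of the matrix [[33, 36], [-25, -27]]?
m_A(x) = (x - 3)^2

The characteristic polynomial factors as (x - 3)^2. The minimal polynomial is ∏(x - λ)^{k_λ} where k_λ is the size of the largest Jordan block at λ.

For λ = 3: rank(A - 3I) = 1, and the largest Jordan block has size 2 (the smallest k with rank((A - 3I)^k) = rank((A - 3I)^(k+1))).

So m_A(x) = (x - 3)^2.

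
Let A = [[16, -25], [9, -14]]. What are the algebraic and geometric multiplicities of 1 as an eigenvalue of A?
The characteristic polynomial is (x - 1)^2, so the factor x - 1 appears with exponent 2: the algebraic multiplicity is 2.

rank(A - I) = 1, so the eigenspace has dimension 2 - 1 = 1: the geometric multiplicity is 1.

Since 1 < 2, A is not diagonalizable.

algebraic multiplicity 2, geometric multiplicity 1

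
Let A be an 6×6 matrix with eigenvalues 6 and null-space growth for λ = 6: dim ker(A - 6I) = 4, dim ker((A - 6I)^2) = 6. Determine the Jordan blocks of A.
λ = 6: successive nullity increments [4, 2] count blocks of size ≥ k; block sizes are [2, 2, 1, 1].

Jordan blocks: (6, 2), (6, 2), (6, 1), (6, 1)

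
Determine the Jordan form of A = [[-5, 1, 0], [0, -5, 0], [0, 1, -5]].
The characteristic polynomial is det(xI - A) = (x + 5)^3, so the eigenvalues are -5 (algebraic multiplicity 3).

For λ = -5: rank(A + 5I) = 1, rank((A + 5I)^2) = 0. The eigenspace has dimension 3 - 1 = 2, so there are 2 Jordan blocks; the rank sequence gives block sizes [2, 1].

Assembling the blocks gives the Jordan form J above.

J = [[-5, 1, 0], [0, -5, 0], [0, 0, -5]]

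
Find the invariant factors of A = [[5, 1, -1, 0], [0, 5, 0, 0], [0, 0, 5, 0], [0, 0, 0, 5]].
The Jordan structure of A has elementary divisors (x - 5)^2, (x - 5), (x - 5). Arranging the block sizes at each eigenvalue in decreasing order and taking row products gives the invariant factors.

Invariant factors (smallest first, each dividing the next): x - 5, x - 5, (x - 5)^2.

Check: the last factor (x - 5)^2 is the minimal polynomial, and the product (x - 5)^4 is the characteristic polynomial.

x - 5, x - 5, (x - 5)^2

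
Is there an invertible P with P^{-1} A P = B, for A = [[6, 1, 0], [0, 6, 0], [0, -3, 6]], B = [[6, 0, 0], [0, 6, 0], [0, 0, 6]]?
No.

Both have characteristic polynomial (x - 6)^3, but the minimal polynomial of A is (x - 6)^2 while the minimal polynomial of B is x - 6. The minimal polynomial is a similarity invariant, so A and B are not similar.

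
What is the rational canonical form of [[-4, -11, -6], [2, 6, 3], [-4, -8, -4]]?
The invariant factors of A (the non-unit diagonal entries of the Smith normal form of xI - A over ℚ[x]) are (x - 2)(x^2 + 4x - 2), each dividing the next. The characteristic polynomial is their product, (x - 2)(x^2 + 4x - 2).

The rational canonical form is the block-diagonal matrix of companion matrices C(f_i):
R = [[0, 0, -4], [1, 0, 10], [0, 1, -2]].

Note the characteristic polynomial does not split into linear factors over ℚ, so A has no Jordan form over ℚ; the rational canonical form exists over any field.

R = [[0, 0, -4], [1, 0, 10], [0, 1, -2]]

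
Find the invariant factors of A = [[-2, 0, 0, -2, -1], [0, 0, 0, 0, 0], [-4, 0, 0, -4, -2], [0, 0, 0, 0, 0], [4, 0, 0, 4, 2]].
x, x, x, x^2

The Jordan structure of A has elementary divisors x^2, x, x, x. Arranging the block sizes at each eigenvalue in decreasing order and taking row products gives the invariant factors.

Invariant factors (smallest first, each dividing the next): x, x, x, x^2.

Check: the last factor x^2 is the minimal polynomial, and the product x^5 is the characteristic polynomial.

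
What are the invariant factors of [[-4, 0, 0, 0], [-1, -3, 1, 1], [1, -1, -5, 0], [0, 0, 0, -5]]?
x + 4, (x + 4)^2(x + 5)

The Jordan structure of A has elementary divisors (x + 5), (x + 4)^2, (x + 4). Arranging the block sizes at each eigenvalue in decreasing order and taking row products gives the invariant factors.

Invariant factors (smallest first, each dividing the next): x + 4, (x + 4)^2(x + 5).

Check: the last factor (x + 4)^2(x + 5) is the minimal polynomial, and the product (x + 4)^3(x + 5) is the characteristic polynomial.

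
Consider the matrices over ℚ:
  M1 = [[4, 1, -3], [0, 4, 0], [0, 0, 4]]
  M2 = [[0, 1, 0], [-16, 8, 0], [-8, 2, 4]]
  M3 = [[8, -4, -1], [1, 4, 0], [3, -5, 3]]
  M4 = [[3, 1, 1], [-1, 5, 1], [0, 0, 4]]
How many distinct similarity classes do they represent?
2 classes: {M1, M2, M4}, {M3}

Characteristic polynomials: χ_{M1} = (x - 4)^3, χ_{M2} = (x - 4)^3, χ_{M3} = (x - 5)^3, χ_{M4} = (x - 4)^3.

{M1, M2, M4}: invariant factors x - 4, (x - 4)^2.

{M3}: invariant factors (x - 5)^3.

Matrices are similar if and only if their invariant-factor lists agree; the partition into similarity classes is {M1, M2, M4}, {M3}.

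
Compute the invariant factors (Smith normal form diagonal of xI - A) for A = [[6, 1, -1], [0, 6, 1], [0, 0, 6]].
The Jordan structure of A has elementary divisors (x - 6)^3. Arranging the block sizes at each eigenvalue in decreasing order and taking row products gives the invariant factors.

Invariant factors (smallest first, each dividing the next): (x - 6)^3.

Check: the last factor (x - 6)^3 is the minimal polynomial, and the product (x - 6)^3 is the characteristic polynomial.

(x - 6)^3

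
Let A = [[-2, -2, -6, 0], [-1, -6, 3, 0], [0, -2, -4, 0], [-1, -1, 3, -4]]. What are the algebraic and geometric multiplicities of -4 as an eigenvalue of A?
algebraic multiplicity 4, geometric multiplicity 2

The characteristic polynomial is (x + 4)^4, so the factor x + 4 appears with exponent 4: the algebraic multiplicity is 4.

rank(A + 4I) = 2, so the eigenspace has dimension 4 - 2 = 2: the geometric multiplicity is 2.

Since 2 < 4, A is not diagonalizable.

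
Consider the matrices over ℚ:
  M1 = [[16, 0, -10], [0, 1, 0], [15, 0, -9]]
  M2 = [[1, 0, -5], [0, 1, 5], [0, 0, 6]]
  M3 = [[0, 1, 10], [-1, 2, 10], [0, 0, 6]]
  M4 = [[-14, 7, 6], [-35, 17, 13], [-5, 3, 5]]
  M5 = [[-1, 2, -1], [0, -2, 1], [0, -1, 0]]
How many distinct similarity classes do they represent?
Characteristic polynomials: χ_{M1} = (x - 6)(x - 1)^2, χ_{M2} = (x - 6)(x - 1)^2, χ_{M3} = (x - 6)(x - 1)^2, χ_{M4} = (x - 6)(x - 1)^2, χ_{M5} = (x + 1)^3.

{M1, M2}: invariant factors x - 1, (x - 6)(x - 1).

{M3, M4}: invariant factors (x - 6)(x - 1)^2.

{M5}: invariant factors (x + 1)^3.

Matrices are similar if and only if their invariant-factor lists agree; the partition into similarity classes is {M1, M2}, {M3, M4}, {M5}.

3 classes: {M1, M2}, {M3, M4}, {M5}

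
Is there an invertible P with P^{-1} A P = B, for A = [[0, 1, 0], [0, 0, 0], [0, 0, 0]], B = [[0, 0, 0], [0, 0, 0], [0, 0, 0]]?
No.

Both have characteristic polynomial x^3, but the minimal polynomial of A is x^2 while the minimal polynomial of B is x. The minimal polynomial is a similarity invariant, so A and B are not similar.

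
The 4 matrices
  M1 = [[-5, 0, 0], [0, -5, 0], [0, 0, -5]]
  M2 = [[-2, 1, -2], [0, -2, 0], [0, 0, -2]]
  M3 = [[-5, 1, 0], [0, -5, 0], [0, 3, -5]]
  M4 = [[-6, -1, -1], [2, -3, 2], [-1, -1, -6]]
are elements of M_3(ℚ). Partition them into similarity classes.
Characteristic polynomials: χ_{M1} = (x + 5)^3, χ_{M2} = (x + 2)^3, χ_{M3} = (x + 5)^3, χ_{M4} = (x + 5)^3.

{M1}: invariant factors x + 5, x + 5, x + 5.

{M2}: invariant factors x + 2, (x + 2)^2.

{M3, M4}: invariant factors x + 5, (x + 5)^2.

Matrices are similar if and only if their invariant-factor lists agree; the partition into similarity classes is {M1}, {M2}, {M3, M4}.

3 classes: {M1}, {M2}, {M3, M4}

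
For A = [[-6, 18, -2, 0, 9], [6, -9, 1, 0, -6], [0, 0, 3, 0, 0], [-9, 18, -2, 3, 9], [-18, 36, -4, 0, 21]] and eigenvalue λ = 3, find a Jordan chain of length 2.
We seek v_1 ∈ ker((A - 3I)^2) \ ker(A - 3I), then set v_{i+1} = (A - 3I) v_i.

One such chain is v_1 = [[0, 0, 1, 0, 0]]^T, v_2 = [[-2, 1, 0, -2, -4]]^T. Check: (A - 3I) v_2 = [[0, 0, 0, 0, 0]]^T = 0.

v_1 = [[0, 0, 1, 0, 0]]^T, v_2 = [[-2, 1, 0, -2, -4]]^T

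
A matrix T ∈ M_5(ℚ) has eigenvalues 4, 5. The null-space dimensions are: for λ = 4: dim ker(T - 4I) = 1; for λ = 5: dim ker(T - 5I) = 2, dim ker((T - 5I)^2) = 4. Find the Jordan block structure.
λ = 4: successive nullity increments [1] count blocks of size ≥ k; block sizes are [1].
λ = 5: successive nullity increments [2, 2] count blocks of size ≥ k; block sizes are [2, 2].

Jordan blocks: (4, 1), (5, 2), (5, 2)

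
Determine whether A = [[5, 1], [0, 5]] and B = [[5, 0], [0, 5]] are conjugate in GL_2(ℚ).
Both have characteristic polynomial (x - 5)^2, but the minimal polynomial of A is (x - 5)^2 while the minimal polynomial of B is x - 5. The minimal polynomial is a similarity invariant, so A and B are not similar.

No.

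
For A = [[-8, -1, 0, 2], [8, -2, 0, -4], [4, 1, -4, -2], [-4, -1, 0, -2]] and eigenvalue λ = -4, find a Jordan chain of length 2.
We seek v_1 ∈ ker((A + 4I)^2) \ ker(A + 4I), then set v_{i+1} = (A + 4I) v_i.

One such chain is v_1 = [[-1, -1, -1, -2]]^T, v_2 = [[1, -2, -1, 1]]^T. Check: (A + 4I) v_2 = [[0, 0, 0, 0]]^T = 0.

v_1 = [[-1, -1, -1, -2]]^T, v_2 = [[1, -2, -1, 1]]^T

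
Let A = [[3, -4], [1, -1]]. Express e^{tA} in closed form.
A has Jordan form J = [[1, 1], [0, 1]] with A = PJP^{-1}, so e^{tA} = P e^{tJ} P^{-1}.

For a Jordan block J_k(λ), e^{tJ_k(λ)} = e^{λt} · (I + tN + t^2 N^2/2! + ... + t^{k-1} N^{k-1}/(k-1)!) where N is the nilpotent superdiagonal part.

Assembling the blocks and conjugating back gives the entries of e^{tA} as shown above.

e^{tA} = [[(2*t + 1)*e^{t}, -4*t*e^{t}], [t*e^{t}, (1 - 2*t)*e^{t}]]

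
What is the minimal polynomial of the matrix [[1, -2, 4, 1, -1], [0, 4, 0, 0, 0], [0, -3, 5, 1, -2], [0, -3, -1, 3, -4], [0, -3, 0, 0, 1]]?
The characteristic polynomial factors as (x - 4)^3(x - 1)^2. The minimal polynomial is ∏(x - λ)^{k_λ} where k_λ is the size of the largest Jordan block at λ.

For λ = 1: rank(A - I) = 4, and the largest Jordan block has size 2 (the smallest k with rank((A - I)^k) = rank((A - I)^(k+1))).
For λ = 4: rank(A - 4I) = 3, and the largest Jordan block has size 2 (the smallest k with rank((A - 4I)^k) = rank((A - 4I)^(k+1))).

So m_A(x) = (x - 4)^2(x - 1)^2.

m_A(x) = (x - 4)^2(x - 1)^2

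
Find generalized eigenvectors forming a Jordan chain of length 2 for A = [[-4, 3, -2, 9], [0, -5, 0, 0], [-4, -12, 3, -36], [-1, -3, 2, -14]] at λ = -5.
We seek v_1 ∈ ker((A + 5I)^2) \ ker(A + 5I), then set v_{i+1} = (A + 5I) v_i.

One such chain is v_1 = [[1, 1, -3, -1]]^T, v_2 = [[1, 0, -4, -1]]^T. Check: (A + 5I) v_2 = [[0, 0, 0, 0]]^T = 0.

v_1 = [[1, 1, -3, -1]]^T, v_2 = [[1, 0, -4, -1]]^T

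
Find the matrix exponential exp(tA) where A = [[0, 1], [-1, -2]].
A has Jordan form J = [[-1, 1], [0, -1]] with A = PJP^{-1}, so e^{tA} = P e^{tJ} P^{-1}.

For a Jordan block J_k(λ), e^{tJ_k(λ)} = e^{λt} · (I + tN + t^2 N^2/2! + ... + t^{k-1} N^{k-1}/(k-1)!) where N is the nilpotent superdiagonal part.

Assembling the blocks and conjugating back gives the entries of e^{tA} as shown above.

e^{tA} = [[(t + 1)*e^{-t}, t*e^{-t}], [-t*e^{-t}, (1 - t)*e^{-t}]]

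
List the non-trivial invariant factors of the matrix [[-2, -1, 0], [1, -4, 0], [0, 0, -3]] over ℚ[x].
x + 3, (x + 3)^2

The Jordan structure of A has elementary divisors (x + 3)^2, (x + 3). Arranging the block sizes at each eigenvalue in decreasing order and taking row products gives the invariant factors.

Invariant factors (smallest first, each dividing the next): x + 3, (x + 3)^2.

Check: the last factor (x + 3)^2 is the minimal polynomial, and the product (x + 3)^3 is the characteristic polynomial.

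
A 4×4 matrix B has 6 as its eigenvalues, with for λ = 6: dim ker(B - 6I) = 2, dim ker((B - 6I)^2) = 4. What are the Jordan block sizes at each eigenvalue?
Jordan blocks: (6, 2), (6, 2)

λ = 6: successive nullity increments [2, 2] count blocks of size ≥ k; block sizes are [2, 2].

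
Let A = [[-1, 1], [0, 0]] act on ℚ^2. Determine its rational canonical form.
The invariant factors of A (the non-unit diagonal entries of the Smith normal form of xI - A over ℚ[x]) are x(x + 1), each dividing the next. The characteristic polynomial is their product, x(x + 1).

The rational canonical form is the block-diagonal matrix of companion matrices C(f_i):
R = [[0, 0], [1, -1]].

R = [[0, 0], [1, -1]]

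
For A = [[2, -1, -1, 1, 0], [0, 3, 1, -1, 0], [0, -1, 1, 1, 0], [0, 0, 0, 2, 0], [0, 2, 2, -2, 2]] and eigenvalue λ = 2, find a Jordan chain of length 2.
v_1 = [[0, 1, 0, 0, 0]]^T, v_2 = [[-1, 1, -1, 0, 2]]^T

We seek v_1 ∈ ker((A - 2I)^2) \ ker(A - 2I), then set v_{i+1} = (A - 2I) v_i.

One such chain is v_1 = [[0, 1, 0, 0, 0]]^T, v_2 = [[-1, 1, -1, 0, 2]]^T. Check: (A - 2I) v_2 = [[0, 0, 0, 0, 0]]^T = 0.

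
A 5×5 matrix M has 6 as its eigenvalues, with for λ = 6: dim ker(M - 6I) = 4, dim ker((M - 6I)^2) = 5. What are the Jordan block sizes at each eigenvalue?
Jordan blocks: (6, 2), (6, 1), (6, 1), (6, 1)

λ = 6: successive nullity increments [4, 1] count blocks of size ≥ k; block sizes are [2, 1, 1, 1].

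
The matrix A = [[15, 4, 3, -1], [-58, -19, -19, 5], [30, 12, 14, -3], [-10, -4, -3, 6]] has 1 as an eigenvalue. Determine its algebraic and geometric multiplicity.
The characteristic polynomial is (x - 5)^3(x - 1), so the factor x - 1 appears with exponent 1: the algebraic multiplicity is 1.

rank(A - I) = 3, so the eigenspace has dimension 4 - 3 = 1: the geometric multiplicity is 1.

algebraic multiplicity 1, geometric multiplicity 1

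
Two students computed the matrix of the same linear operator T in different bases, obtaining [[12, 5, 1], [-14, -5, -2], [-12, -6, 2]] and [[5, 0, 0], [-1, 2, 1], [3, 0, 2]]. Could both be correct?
Two matrices over a field are similar if and only if they have the same invariant factors.

Both A and B have characteristic polynomial (x - 5)(x - 2)^2 and minimal polynomial (x - 5)(x - 2)^2. Computing further, both have invariant factors (x - 5)(x - 2)^2. Hence A and B are similar.

Yes.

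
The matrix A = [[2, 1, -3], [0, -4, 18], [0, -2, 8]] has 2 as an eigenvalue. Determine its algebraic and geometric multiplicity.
The characteristic polynomial is (x - 2)^3, so the factor x - 2 appears with exponent 3: the algebraic multiplicity is 3.

rank(A - 2I) = 1, so the eigenspace has dimension 3 - 1 = 2: the geometric multiplicity is 2.

Since 2 < 3, A is not diagonalizable.

algebraic multiplicity 3, geometric multiplicity 2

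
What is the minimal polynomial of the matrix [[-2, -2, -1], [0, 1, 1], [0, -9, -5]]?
The characteristic polynomial factors as (x + 2)^3. The minimal polynomial is ∏(x - λ)^{k_λ} where k_λ is the size of the largest Jordan block at λ.

For λ = -2: rank(A + 2I) = 2, and the largest Jordan block has size 3 (the smallest k with rank((A + 2I)^k) = rank((A + 2I)^(k+1))).

So m_A(x) = (x + 2)^3.

m_A(x) = (x + 2)^3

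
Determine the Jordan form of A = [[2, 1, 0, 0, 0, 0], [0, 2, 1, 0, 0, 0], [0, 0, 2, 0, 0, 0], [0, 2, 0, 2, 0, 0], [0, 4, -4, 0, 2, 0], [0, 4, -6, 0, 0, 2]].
J = [[2, 1, 0, 0, 0, 0], [0, 2, 1, 0, 0, 0], [0, 0, 2, 0, 0, 0], [0, 0, 0, 2, 0, 0], [0, 0, 0, 0, 2, 0], [0, 0, 0, 0, 0, 2]]

The characteristic polynomial is det(xI - A) = (x - 2)^6, so the eigenvalues are 2 (algebraic multiplicity 6).

For λ = 2: rank(A - 2I) = 2, rank((A - 2I)^2) = 1, rank((A - 2I)^3) = 0. The eigenspace has dimension 6 - 2 = 4, so there are 4 Jordan blocks; the rank sequence gives block sizes [3, 1, 1, 1].

Assembling the blocks gives the Jordan form J above.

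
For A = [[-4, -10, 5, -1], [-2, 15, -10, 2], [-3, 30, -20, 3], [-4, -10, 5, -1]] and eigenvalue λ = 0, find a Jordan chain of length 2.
v_1 = [[0, 0, 0, 1]]^T, v_2 = [[-1, 2, 3, -1]]^T

We seek v_1 ∈ ker(A^2) \ ker(A), then set v_{i+1} = A v_i.

One such chain is v_1 = [[0, 0, 0, 1]]^T, v_2 = [[-1, 2, 3, -1]]^T. Check: A v_2 = [[0, 0, 0, 0]]^T = 0.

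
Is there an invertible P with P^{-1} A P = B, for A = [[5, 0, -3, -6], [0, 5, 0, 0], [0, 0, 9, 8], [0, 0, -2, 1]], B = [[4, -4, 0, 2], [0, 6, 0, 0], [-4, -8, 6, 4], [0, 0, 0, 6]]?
No.

trace(A) = 20 but trace(B) = 22. The trace is a similarity invariant, so A and B are not similar.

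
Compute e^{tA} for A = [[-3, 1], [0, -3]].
e^{tA} = [[e^{-3*t}, t*e^{-3*t}], [0, e^{-3*t}]]

A has Jordan form J = [[-3, 1], [0, -3]] with A = PJP^{-1}, so e^{tA} = P e^{tJ} P^{-1}.

For a Jordan block J_k(λ), e^{tJ_k(λ)} = e^{λt} · (I + tN + t^2 N^2/2! + ... + t^{k-1} N^{k-1}/(k-1)!) where N is the nilpotent superdiagonal part.

Assembling the blocks and conjugating back gives the entries of e^{tA} as shown above.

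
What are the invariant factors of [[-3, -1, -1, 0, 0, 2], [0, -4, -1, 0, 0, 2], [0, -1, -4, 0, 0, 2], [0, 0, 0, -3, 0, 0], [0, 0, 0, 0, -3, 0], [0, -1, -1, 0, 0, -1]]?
The Jordan structure of A has elementary divisors (x + 3)^2, (x + 3), (x + 3), (x + 3), (x + 3). Arranging the block sizes at each eigenvalue in decreasing order and taking row products gives the invariant factors.

Invariant factors (smallest first, each dividing the next): x + 3, x + 3, x + 3, x + 3, (x + 3)^2.

Check: the last factor (x + 3)^2 is the minimal polynomial, and the product (x + 3)^6 is the characteristic polynomial.

x + 3, x + 3, x + 3, x + 3, (x + 3)^2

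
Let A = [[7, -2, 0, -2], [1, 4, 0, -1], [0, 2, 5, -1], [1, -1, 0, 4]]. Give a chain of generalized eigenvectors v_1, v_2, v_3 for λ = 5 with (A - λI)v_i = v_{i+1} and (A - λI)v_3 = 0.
v_1 = [[0, 0, -1, -1]]^T, v_2 = [[2, 1, 1, 1]]^T, v_3 = [[0, 0, 1, 0]]^T

We seek v_1 ∈ ker((A - 5I)^3) \ ker((A - 5I)^2), then set v_{i+1} = (A - 5I) v_i.

One such chain is v_1 = [[0, 0, -1, -1]]^T, v_2 = [[2, 1, 1, 1]]^T, v_3 = [[0, 0, 1, 0]]^T. Check: (A - 5I) v_3 = [[0, 0, 0, 0]]^T = 0.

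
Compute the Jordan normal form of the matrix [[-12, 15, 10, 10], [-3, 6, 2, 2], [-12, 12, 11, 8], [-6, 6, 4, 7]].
J = [[3, 1, 0, 0], [0, 3, 0, 0], [0, 0, 3, 0], [0, 0, 0, 3]]

The characteristic polynomial is det(xI - A) = (x - 3)^4, so the eigenvalues are 3 (algebraic multiplicity 4).

For λ = 3: rank(A - 3I) = 1, rank((A - 3I)^2) = 0. The eigenspace has dimension 4 - 1 = 3, so there are 3 Jordan blocks; the rank sequence gives block sizes [2, 1, 1].

Assembling the blocks gives the Jordan form J above.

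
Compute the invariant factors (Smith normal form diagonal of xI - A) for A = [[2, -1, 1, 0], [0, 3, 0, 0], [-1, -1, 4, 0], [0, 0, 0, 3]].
The Jordan structure of A has elementary divisors (x - 3)^2, (x - 3), (x - 3). Arranging the block sizes at each eigenvalue in decreasing order and taking row products gives the invariant factors.

Invariant factors (smallest first, each dividing the next): x - 3, x - 3, (x - 3)^2.

Check: the last factor (x - 3)^2 is the minimal polynomial, and the product (x - 3)^4 is the characteristic polynomial.

x - 3, x - 3, (x - 3)^2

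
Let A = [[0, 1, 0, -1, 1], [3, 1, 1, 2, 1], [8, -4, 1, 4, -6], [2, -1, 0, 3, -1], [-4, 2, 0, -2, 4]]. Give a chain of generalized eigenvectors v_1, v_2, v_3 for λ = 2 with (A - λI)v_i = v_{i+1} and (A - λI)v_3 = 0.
We seek v_1 ∈ ker((A - 2I)^3) \ ker((A - 2I)^2), then set v_{i+1} = (A - 2I) v_i.

One such chain is v_1 = [[1, -1, -4, 0, 2]]^T, v_2 = [[-1, 2, 4, 1, -2]]^T, v_3 = [[1, -1, -4, -1, 2]]^T. Check: (A - 2I) v_3 = [[0, 0, 0, 0, 0]]^T = 0.

v_1 = [[1, -1, -4, 0, 2]]^T, v_2 = [[-1, 2, 4, 1, -2]]^T, v_3 = [[1, -1, -4, -1, 2]]^T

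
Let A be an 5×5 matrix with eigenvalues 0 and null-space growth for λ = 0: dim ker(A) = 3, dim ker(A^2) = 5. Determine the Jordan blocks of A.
λ = 0: successive nullity increments [3, 2] count blocks of size ≥ k; block sizes are [2, 2, 1].

Jordan blocks: (0, 2), (0, 2), (0, 1)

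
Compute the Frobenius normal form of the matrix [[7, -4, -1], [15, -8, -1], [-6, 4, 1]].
R = [[0, 0, -4], [1, 0, -1], [0, 1, 0]]

The invariant factors of A (the non-unit diagonal entries of the Smith normal form of xI - A over ℚ[x]) are x^3 + x + 4, each dividing the next. The characteristic polynomial is their product, x^3 + x + 4.

The rational canonical form is the block-diagonal matrix of companion matrices C(f_i):
R = [[0, 0, -4], [1, 0, -1], [0, 1, 0]].

Note the characteristic polynomial does not split into linear factors over ℚ, so A has no Jordan form over ℚ; the rational canonical form exists over any field.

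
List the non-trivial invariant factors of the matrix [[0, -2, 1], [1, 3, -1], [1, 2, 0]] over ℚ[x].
x - 1, (x - 1)^2

The Jordan structure of A has elementary divisors (x - 1)^2, (x - 1). Arranging the block sizes at each eigenvalue in decreasing order and taking row products gives the invariant factors.

Invariant factors (smallest first, each dividing the next): x - 1, (x - 1)^2.

Check: the last factor (x - 1)^2 is the minimal polynomial, and the product (x - 1)^3 is the characteristic polynomial.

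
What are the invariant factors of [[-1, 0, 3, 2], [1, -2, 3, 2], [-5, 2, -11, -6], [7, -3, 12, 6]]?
(x + 2)^2, (x + 2)^2

The Jordan structure of A has elementary divisors (x + 2)^2, (x + 2)^2. Arranging the block sizes at each eigenvalue in decreasing order and taking row products gives the invariant factors.

Invariant factors (smallest first, each dividing the next): (x + 2)^2, (x + 2)^2.

Check: the last factor (x + 2)^2 is the minimal polynomial, and the product (x + 2)^4 is the characteristic polynomial.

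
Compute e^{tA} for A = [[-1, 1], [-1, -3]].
e^{tA} = [[(t + 1)*e^{-2*t}, t*e^{-2*t}], [-t*e^{-2*t}, (1 - t)*e^{-2*t}]]

A has Jordan form J = [[-2, 1], [0, -2]] with A = PJP^{-1}, so e^{tA} = P e^{tJ} P^{-1}.

For a Jordan block J_k(λ), e^{tJ_k(λ)} = e^{λt} · (I + tN + t^2 N^2/2! + ... + t^{k-1} N^{k-1}/(k-1)!) where N is the nilpotent superdiagonal part.

Assembling the blocks and conjugating back gives the entries of e^{tA} as shown above.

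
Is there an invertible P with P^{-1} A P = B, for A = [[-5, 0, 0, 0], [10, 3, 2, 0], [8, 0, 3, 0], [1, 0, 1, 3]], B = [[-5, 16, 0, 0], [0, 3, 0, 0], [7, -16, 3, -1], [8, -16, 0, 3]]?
Two matrices over a field are similar if and only if they have the same invariant factors.

Both A and B have characteristic polynomial (x - 3)^3(x + 5) and minimal polynomial (x - 3)^2(x + 5). Computing further, both have invariant factors x - 3, (x - 3)^2(x + 5). Hence A and B are similar.

Yes.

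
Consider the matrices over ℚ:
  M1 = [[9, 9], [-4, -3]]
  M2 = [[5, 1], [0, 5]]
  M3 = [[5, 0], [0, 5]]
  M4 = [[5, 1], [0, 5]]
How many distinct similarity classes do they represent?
Characteristic polynomials: χ_{M1} = (x - 3)^2, χ_{M2} = (x - 5)^2, χ_{M3} = (x - 5)^2, χ_{M4} = (x - 5)^2.

{M1}: invariant factors (x - 3)^2.

{M2, M4}: invariant factors (x - 5)^2.

{M3}: invariant factors x - 5, x - 5.

Matrices are similar if and only if their invariant-factor lists agree; the partition into similarity classes is {M1}, {M2, M4}, {M3}.

3 classes: {M1}, {M2, M4}, {M3}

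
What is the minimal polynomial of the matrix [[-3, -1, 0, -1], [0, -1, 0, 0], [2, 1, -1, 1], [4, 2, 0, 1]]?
The characteristic polynomial factors as (x + 1)^4. The minimal polynomial is ∏(x - λ)^{k_λ} where k_λ is the size of the largest Jordan block at λ.

For λ = -1: rank(A + I) = 1, and the largest Jordan block has size 2 (the smallest k with rank((A + I)^k) = rank((A + I)^(k+1))).

So m_A(x) = (x + 1)^2.

m_A(x) = (x + 1)^2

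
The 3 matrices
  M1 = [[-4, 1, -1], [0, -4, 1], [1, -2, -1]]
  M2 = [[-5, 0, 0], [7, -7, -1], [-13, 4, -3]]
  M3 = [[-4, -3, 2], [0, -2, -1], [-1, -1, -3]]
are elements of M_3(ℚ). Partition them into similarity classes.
2 classes: {M1, M3}, {M2}

Characteristic polynomials: χ_{M1} = (x + 3)^3, χ_{M2} = (x + 5)^3, χ_{M3} = (x + 3)^3.

{M1, M3}: invariant factors (x + 3)^3.

{M2}: invariant factors (x + 5)^3.

Matrices are similar if and only if their invariant-factor lists agree; the partition into similarity classes is {M1, M3}, {M2}.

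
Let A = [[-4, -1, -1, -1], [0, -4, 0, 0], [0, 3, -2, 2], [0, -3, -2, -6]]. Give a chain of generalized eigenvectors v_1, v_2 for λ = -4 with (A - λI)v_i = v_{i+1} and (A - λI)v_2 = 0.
We seek v_1 ∈ ker((A + 4I)^2) \ ker(A + 4I), then set v_{i+1} = (A + 4I) v_i.

One such chain is v_1 = [[-2, 1, 0, -1]]^T, v_2 = [[0, 0, 1, -1]]^T. Check: (A + 4I) v_2 = [[0, 0, 0, 0]]^T = 0.

v_1 = [[-2, 1, 0, -1]]^T, v_2 = [[0, 0, 1, -1]]^T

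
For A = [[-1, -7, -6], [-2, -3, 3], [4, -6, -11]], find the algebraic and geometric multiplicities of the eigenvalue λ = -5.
algebraic multiplicity 3, geometric multiplicity 1

The characteristic polynomial is (x + 5)^3, so the factor x + 5 appears with exponent 3: the algebraic multiplicity is 3.

rank(A + 5I) = 2, so the eigenspace has dimension 3 - 2 = 1: the geometric multiplicity is 1.

Since 1 < 3, A is not diagonalizable.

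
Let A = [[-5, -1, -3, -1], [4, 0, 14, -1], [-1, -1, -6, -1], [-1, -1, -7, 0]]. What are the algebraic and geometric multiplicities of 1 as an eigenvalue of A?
The characteristic polynomial is (x - 1)(x + 4)^3, so the factor x - 1 appears with exponent 1: the algebraic multiplicity is 1.

rank(A - I) = 3, so the eigenspace has dimension 4 - 3 = 1: the geometric multiplicity is 1.

algebraic multiplicity 1, geometric multiplicity 1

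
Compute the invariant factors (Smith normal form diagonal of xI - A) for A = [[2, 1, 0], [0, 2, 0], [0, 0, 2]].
The Jordan structure of A has elementary divisors (x - 2)^2, (x - 2). Arranging the block sizes at each eigenvalue in decreasing order and taking row products gives the invariant factors.

Invariant factors (smallest first, each dividing the next): x - 2, (x - 2)^2.

Check: the last factor (x - 2)^2 is the minimal polynomial, and the product (x - 2)^3 is the characteristic polynomial.

x - 2, (x - 2)^2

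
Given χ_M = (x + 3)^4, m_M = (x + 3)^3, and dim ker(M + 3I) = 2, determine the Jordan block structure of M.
Jordan blocks: (-3, 3), (-3, 1)

λ = -3: algebraic multiplicity 4 (exponent in χ_M), largest block size 3 (exponent in m_M), 2 blocks (geometric multiplicity). These force block sizes [3, 1].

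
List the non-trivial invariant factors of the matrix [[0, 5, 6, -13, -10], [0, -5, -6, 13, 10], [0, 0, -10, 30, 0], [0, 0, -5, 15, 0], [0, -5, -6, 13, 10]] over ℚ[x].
x, x, x(x - 5)^2

The Jordan structure of A has elementary divisors x, x, x, (x - 5)^2. Arranging the block sizes at each eigenvalue in decreasing order and taking row products gives the invariant factors.

Invariant factors (smallest first, each dividing the next): x, x, x(x - 5)^2.

Check: the last factor x(x - 5)^2 is the minimal polynomial, and the product x^3(x - 5)^2 is the characteristic polynomial.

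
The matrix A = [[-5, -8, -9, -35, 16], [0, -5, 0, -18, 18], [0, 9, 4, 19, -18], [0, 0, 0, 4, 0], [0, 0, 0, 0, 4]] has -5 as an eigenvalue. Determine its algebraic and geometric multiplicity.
The characteristic polynomial is (x - 4)^3(x + 5)^2, so the factor x + 5 appears with exponent 2: the algebraic multiplicity is 2.

rank(A + 5I) = 4, so the eigenspace has dimension 5 - 4 = 1: the geometric multiplicity is 1.

Since 1 < 2, A is not diagonalizable.

algebraic multiplicity 2, geometric multiplicity 1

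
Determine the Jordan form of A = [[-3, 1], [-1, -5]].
J = [[-4, 1], [0, -4]]

The characteristic polynomial is det(xI - A) = (x + 4)^2, so the eigenvalues are -4 (algebraic multiplicity 2).

For λ = -4: rank(A + 4I) = 1, rank((A + 4I)^2) = 0. The eigenspace has dimension 2 - 1 = 1, so there is 1 Jordan block; the rank sequence gives block sizes [2].

Assembling the blocks gives the Jordan form J above.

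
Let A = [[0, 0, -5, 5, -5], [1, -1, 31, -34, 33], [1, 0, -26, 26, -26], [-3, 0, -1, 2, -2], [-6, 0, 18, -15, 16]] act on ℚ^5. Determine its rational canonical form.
R = [[-1, 0, 0, 0, 0], [0, 0, 0, 0, -5], [0, 1, 0, 0, -16], [0, 0, 1, 0, -18], [0, 0, 0, 1, -8]]

The invariant factors of A (the non-unit diagonal entries of the Smith normal form of xI - A over ℚ[x]) are x + 1, (x + 1)^3(x + 5), each dividing the next. The characteristic polynomial is their product, (x + 1)^4(x + 5).

The rational canonical form is the block-diagonal matrix of companion matrices C(f_i):
R = [[-1, 0, 0, 0, 0], [0, 0, 0, 0, -5], [0, 1, 0, 0, -16], [0, 0, 1, 0, -18], [0, 0, 0, 1, -8]].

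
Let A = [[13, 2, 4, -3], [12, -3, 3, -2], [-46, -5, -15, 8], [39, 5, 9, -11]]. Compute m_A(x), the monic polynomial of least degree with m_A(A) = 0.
m_A(x) = (x + 4)^3

The characteristic polynomial factors as (x + 4)^4. The minimal polynomial is ∏(x - λ)^{k_λ} where k_λ is the size of the largest Jordan block at λ.

For λ = -4: rank(A + 4I) = 2, and the largest Jordan block has size 3 (the smallest k with rank((A + 4I)^k) = rank((A + 4I)^(k+1))).

So m_A(x) = (x + 4)^3.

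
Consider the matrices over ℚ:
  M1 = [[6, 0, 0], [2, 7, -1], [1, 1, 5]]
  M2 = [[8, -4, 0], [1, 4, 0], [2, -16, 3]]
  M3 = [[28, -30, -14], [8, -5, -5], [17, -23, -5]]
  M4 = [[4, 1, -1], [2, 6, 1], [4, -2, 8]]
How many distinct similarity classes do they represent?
Characteristic polynomials: χ_{M1} = (x - 6)^3, χ_{M2} = (x - 6)^2(x - 3), χ_{M3} = (x - 6)^3, χ_{M4} = (x - 6)^3.

{M1, M3, M4}: invariant factors (x - 6)^3.

{M2}: invariant factors (x - 6)^2(x - 3).

Matrices are similar if and only if their invariant-factor lists agree; the partition into similarity classes is {M1, M3, M4}, {M2}.

2 classes: {M1, M3, M4}, {M2}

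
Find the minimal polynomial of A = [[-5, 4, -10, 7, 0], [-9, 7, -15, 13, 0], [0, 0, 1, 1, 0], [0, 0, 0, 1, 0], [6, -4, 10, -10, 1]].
The characteristic polynomial factors as (x - 1)^5. The minimal polynomial is ∏(x - λ)^{k_λ} where k_λ is the size of the largest Jordan block at λ.

For λ = 1: rank(A - I) = 2, and the largest Jordan block has size 2 (the smallest k with rank((A - I)^k) = rank((A - I)^(k+1))).

So m_A(x) = (x - 1)^2.

m_A(x) = (x - 1)^2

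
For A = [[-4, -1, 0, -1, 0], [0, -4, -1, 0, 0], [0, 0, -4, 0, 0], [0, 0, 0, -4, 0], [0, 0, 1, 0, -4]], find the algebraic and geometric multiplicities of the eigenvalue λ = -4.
The characteristic polynomial is (x + 4)^5, so the factor x + 4 appears with exponent 5: the algebraic multiplicity is 5.

rank(A + 4I) = 2, so the eigenspace has dimension 5 - 2 = 3: the geometric multiplicity is 3.

Since 3 < 5, A is not diagonalizable.

algebraic multiplicity 5, geometric multiplicity 3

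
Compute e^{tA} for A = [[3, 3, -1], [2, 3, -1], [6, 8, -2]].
A has Jordan form J = [[1, 1, 0], [0, 1, 0], [0, 0, 2]] with A = PJP^{-1}, so e^{tA} = P e^{tJ} P^{-1}.

For a Jordan block J_k(λ), e^{tJ_k(λ)} = e^{λt} · (I + tN + t^2 N^2/2! + ... + t^{k-1} N^{k-1}/(k-1)!) where N is the nilpotent superdiagonal part.

Assembling the blocks and conjugating back gives the entries of e^{tA} as shown above.

e^{tA} = [[(-2*t + 4*e^{t} - 3)*e^{t}, (-t + 4*e^{t} - 4)*e^{t}, (t - 2*e^{t} + 2)*e^{t}], [2*(e^{t} - 1)*e^{t}, (2*e^{t} - 1)*e^{t}, (1 - e^{t})*e^{t}], [(-4*t + 10*e^{t} - 10)*e^{t}, 2*(-t + 5*e^{t} - 5)*e^{t}, (2*t - 5*e^{t} + 6)*e^{t}]]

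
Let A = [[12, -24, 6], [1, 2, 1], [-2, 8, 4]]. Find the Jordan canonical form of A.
J = [[6, 1, 0], [0, 6, 0], [0, 0, 6]]

The characteristic polynomial is det(xI - A) = (x - 6)^3, so the eigenvalues are 6 (algebraic multiplicity 3).

For λ = 6: rank(A - 6I) = 1, rank((A - 6I)^2) = 0. The eigenspace has dimension 3 - 1 = 2, so there are 2 Jordan blocks; the rank sequence gives block sizes [2, 1].

Assembling the blocks gives the Jordan form J above.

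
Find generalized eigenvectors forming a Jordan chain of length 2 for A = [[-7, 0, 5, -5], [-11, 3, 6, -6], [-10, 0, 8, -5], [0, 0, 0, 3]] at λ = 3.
We seek v_1 ∈ ker((A - 3I)^2) \ ker(A - 3I), then set v_{i+1} = (A - 3I) v_i.

One such chain is v_1 = [[1, -5, -1, -3]]^T, v_2 = [[0, 1, 0, 0]]^T. Check: (A - 3I) v_2 = [[0, 0, 0, 0]]^T = 0.

v_1 = [[1, -5, -1, -3]]^T, v_2 = [[0, 1, 0, 0]]^T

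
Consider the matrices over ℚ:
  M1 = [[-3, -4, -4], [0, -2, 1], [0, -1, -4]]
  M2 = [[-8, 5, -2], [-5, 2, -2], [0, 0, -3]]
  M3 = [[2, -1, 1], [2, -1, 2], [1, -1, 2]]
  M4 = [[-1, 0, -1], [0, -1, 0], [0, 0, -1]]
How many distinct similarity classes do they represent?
3 classes: {M1, M2}, {M3}, {M4}

Characteristic polynomials: χ_{M1} = (x + 3)^3, χ_{M2} = (x + 3)^3, χ_{M3} = (x - 1)^3, χ_{M4} = (x + 1)^3.

{M1, M2}: invariant factors x + 3, (x + 3)^2.

{M3}: invariant factors x - 1, (x - 1)^2.

{M4}: invariant factors x + 1, (x + 1)^2.

Matrices are similar if and only if their invariant-factor lists agree; the partition into similarity classes is {M1, M2}, {M3}, {M4}.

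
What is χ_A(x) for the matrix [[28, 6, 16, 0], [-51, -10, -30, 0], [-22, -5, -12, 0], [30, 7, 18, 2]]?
xI - A = [[x - 28, -6, -16, 0], [51, x + 10, 30, 0], [22, 5, x + 12, 0], [-30, -7, -18, x - 2]].

Expanding det(xI - A) along the first row:
det(xI - A) = + (x - 28)·det([[x + 10, 30, 0], [5, x + 12, 0], [-7, -18, x - 2]]) - (-6)·det([[51, 30, 0], [22, x + 12, 0], [-30, -18, x - 2]]) + (-16)·det([[51, x + 10, 0], [22, 5, 0], [-30, -7, x - 2]]) - (0)·det([[51, x + 10, 30], [22, 5, x + 12], [-30, -7, -18]]).

Evaluating gives χ_A(x) = x^4 - 8x^3 + 24x^2 - 32x + 16 = (x - 2)^4.

χ_A(x) = (x - 2)^4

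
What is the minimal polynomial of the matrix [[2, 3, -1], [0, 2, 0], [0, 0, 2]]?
The characteristic polynomial factors as (x - 2)^3. The minimal polynomial is ∏(x - λ)^{k_λ} where k_λ is the size of the largest Jordan block at λ.

For λ = 2: rank(A - 2I) = 1, and the largest Jordan block has size 2 (the smallest k with rank((A - 2I)^k) = rank((A - 2I)^(k+1))).

So m_A(x) = (x - 2)^2.

m_A(x) = (x - 2)^2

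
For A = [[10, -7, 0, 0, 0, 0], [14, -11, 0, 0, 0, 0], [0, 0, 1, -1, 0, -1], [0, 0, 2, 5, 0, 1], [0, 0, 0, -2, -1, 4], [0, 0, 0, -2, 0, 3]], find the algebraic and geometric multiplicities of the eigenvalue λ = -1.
algebraic multiplicity 1, geometric multiplicity 1

The characteristic polynomial is (x - 3)^4(x + 1)(x + 4), so the factor x + 1 appears with exponent 1: the algebraic multiplicity is 1.

rank(A + I) = 5, so the eigenspace has dimension 6 - 5 = 1: the geometric multiplicity is 1.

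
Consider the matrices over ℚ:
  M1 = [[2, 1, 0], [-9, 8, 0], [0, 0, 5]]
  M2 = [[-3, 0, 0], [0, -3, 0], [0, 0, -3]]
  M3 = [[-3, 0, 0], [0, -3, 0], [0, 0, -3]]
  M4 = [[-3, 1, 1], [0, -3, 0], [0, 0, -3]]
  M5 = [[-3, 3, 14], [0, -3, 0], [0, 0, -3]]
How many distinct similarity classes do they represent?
3 classes: {M1}, {M2, M3}, {M4, M5}

Characteristic polynomials: χ_{M1} = (x - 5)^3, χ_{M2} = (x + 3)^3, χ_{M3} = (x + 3)^3, χ_{M4} = (x + 3)^3, χ_{M5} = (x + 3)^3.

{M1}: invariant factors x - 5, (x - 5)^2.

{M2, M3}: invariant factors x + 3, x + 3, x + 3.

{M4, M5}: invariant factors x + 3, (x + 3)^2.

Matrices are similar if and only if their invariant-factor lists agree; the partition into similarity classes is {M1}, {M2, M3}, {M4, M5}.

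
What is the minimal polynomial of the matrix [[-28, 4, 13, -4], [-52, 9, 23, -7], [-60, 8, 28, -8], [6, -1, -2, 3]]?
m_A(x) = (x - 6)(x - 2)^3

The characteristic polynomial factors as (x - 6)(x - 2)^3. The minimal polynomial is ∏(x - λ)^{k_λ} where k_λ is the size of the largest Jordan block at λ.

For λ = 2: rank(A - 2I) = 3, and the largest Jordan block has size 3 (the smallest k with rank((A - 2I)^k) = rank((A - 2I)^(k+1))).
For λ = 6: rank(A - 6I) = 3, and the largest Jordan block has size 1 (the smallest k with rank((A - 6I)^k) = rank((A - 6I)^(k+1))).

So m_A(x) = (x - 6)(x - 2)^3.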